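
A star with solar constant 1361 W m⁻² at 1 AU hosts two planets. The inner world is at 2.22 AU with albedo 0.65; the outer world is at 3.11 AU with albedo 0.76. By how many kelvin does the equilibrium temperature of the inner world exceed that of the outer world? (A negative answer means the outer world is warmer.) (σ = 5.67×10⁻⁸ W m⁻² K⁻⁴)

T_eq = [S₀(1−A)/(4σd²)]^(1/4), so T ∝ (1−A)^(1/4) / √d.
T₁ = [1361×0.35/(4×5.67×10⁻⁸×2.22²)]^(1/4) = 143.68 K.
T₂ = [1361×0.24/(4×5.67×10⁻⁸×3.11²)]^(1/4) = 110.47 K.

ΔT ≈ 33.2 K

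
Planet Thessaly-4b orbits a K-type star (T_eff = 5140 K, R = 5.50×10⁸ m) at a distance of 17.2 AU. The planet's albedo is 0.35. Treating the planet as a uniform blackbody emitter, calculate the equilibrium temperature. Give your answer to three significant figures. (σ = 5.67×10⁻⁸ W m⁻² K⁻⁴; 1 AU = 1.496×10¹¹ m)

d = 17.2 AU = 2.57×10¹² m.
L = 4πR_⋆²σT_⋆⁴ = 4π(5.50×10⁸)² × 5.67×10⁻⁸ × (5140)⁴ = 1.50×10²⁶ W.
S = L/(4πd²) = 1.81 W m⁻².
Energy balance: absorbed = emitted ⇒ πR²·S(1−A) = 4πR²·σT_eq⁴, so T_eq⁴ = S(1−A)/(4σ).
T_eq = [1.81 × 0.65 / (4 × 5.67×10⁻⁸)]^(1/4) = (5.18×10⁶)^(1/4) = 47.7 K.

T_eq ≈ 47.7 K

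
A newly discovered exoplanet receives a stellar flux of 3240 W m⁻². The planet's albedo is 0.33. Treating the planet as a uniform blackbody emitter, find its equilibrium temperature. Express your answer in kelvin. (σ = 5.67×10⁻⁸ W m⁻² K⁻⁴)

Energy balance: absorbed = emitted ⇒ πR²·S(1−A) = 4πR²·σT_eq⁴, so T_eq⁴ = S(1−A)/(4σ).
T_eq = [3240 × 0.67 / (4 × 5.67×10⁻⁸)]^(1/4) = (9.57×10⁹)^(1/4) = 313 K.

T_eq ≈ 313 K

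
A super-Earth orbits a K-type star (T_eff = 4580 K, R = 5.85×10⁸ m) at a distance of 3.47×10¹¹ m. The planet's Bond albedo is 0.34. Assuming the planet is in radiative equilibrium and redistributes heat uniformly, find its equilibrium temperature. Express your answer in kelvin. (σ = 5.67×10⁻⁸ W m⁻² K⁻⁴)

T_eq ≈ 120 K

L = 4πR_⋆²σT_⋆⁴ = 4π(5.85×10⁸)² × 5.67×10⁻⁸ × (4580)⁴ = 1.07×10²⁶ W.
S = L/(4πd²) = 70.9 W m⁻².
Energy balance: absorbed = emitted ⇒ πR²·S(1−A) = 4πR²·σT_eq⁴, so T_eq⁴ = S(1−A)/(4σ).
T_eq = [70.9 × 0.66 / (4 × 5.67×10⁻⁸)]^(1/4) = (2.06×10⁸)^(1/4) = 120 K.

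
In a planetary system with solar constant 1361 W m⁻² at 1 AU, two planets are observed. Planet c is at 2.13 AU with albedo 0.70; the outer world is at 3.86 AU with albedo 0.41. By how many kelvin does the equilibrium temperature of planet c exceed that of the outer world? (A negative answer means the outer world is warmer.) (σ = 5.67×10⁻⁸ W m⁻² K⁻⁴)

ΔT ≈ 17.0 K

T_eq = [S₀(1−A)/(4σd²)]^(1/4), so T ∝ (1−A)^(1/4) / √d.
T₁ = [1361×0.30/(4×5.67×10⁻⁸×2.13²)]^(1/4) = 141.14 K.
T₂ = [1361×0.59/(4×5.67×10⁻⁸×3.86²)]^(1/4) = 124.16 K.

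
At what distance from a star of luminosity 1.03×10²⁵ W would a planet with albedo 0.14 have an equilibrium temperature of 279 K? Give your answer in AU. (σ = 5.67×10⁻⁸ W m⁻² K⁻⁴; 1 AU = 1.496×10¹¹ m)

From T_eq⁴ = L(1−A)/(16πσd²): d = √[L(1−A)/(16πσT_eq⁴)].
d = √[1.03×10²⁵ × 0.86 / (16π × 5.67×10⁻⁸ × (279)⁴)] = 2.26×10¹⁰ m = 0.151 AU.

d ≈ 0.151 AU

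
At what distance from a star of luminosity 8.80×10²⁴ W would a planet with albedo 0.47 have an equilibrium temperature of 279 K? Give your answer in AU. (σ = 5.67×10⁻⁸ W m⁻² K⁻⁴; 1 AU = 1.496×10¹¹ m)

d ≈ 0.110 AU

From T_eq⁴ = L(1−A)/(16πσd²): d = √[L(1−A)/(16πσT_eq⁴)].
d = √[8.80×10²⁴ × 0.53 / (16π × 5.67×10⁻⁸ × (279)⁴)] = 1.64×10¹⁰ m = 0.110 AU.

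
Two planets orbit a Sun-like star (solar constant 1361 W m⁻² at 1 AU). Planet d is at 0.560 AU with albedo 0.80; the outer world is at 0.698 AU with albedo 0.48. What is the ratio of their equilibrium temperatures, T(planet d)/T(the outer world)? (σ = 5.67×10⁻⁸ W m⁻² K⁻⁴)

T_eq = [S₀(1−A)/(4σd²)]^(1/4), so T ∝ (1−A)^(1/4) / √d.
T₁ = [1361×0.20/(4×5.67×10⁻⁸×0.560²)]^(1/4) = 248.72 K.
T₂ = [1361×0.52/(4×5.67×10⁻⁸×0.698²)]^(1/4) = 282.90 K.

T₁/T₂ ≈ 0.879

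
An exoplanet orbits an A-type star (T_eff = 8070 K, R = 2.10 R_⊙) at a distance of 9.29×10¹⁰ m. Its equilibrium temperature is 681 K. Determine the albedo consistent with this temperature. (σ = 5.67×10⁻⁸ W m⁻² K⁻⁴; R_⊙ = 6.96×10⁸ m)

A ≈ 0.18

R_⋆ = 2.10 × 6.96×10⁸ = 1.46×10⁹ m.
L = 4πR_⋆²σT_⋆⁴ = 4π(1.46×10⁹)² × 5.67×10⁻⁸ × (8070)⁴ = 6.46×10²⁷ W.
S = L/(4πd²) = 5.95×10⁴ W m⁻².
From T_eq⁴ = S(1−A)/(4σ): 1−A = 4σT_eq⁴/S.
1−A = 4 × 5.67×10⁻⁸ × (681)⁴ / 5.95×10⁴ = 0.819.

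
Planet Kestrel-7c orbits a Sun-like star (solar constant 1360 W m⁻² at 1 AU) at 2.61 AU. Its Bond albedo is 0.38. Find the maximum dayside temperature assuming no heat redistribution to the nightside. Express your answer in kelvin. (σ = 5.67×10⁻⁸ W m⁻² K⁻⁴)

Flux at 2.61 AU: S = 1360/2.61² = 200 W m⁻².
With no redistribution each surface element balances locally: S(1−A) = σT⁴.
T = [200 × 0.62 / 5.67×10⁻⁸]^(1/4) = (2.18×10⁹)^(1/4) = 216 K.

T_ss ≈ 216 K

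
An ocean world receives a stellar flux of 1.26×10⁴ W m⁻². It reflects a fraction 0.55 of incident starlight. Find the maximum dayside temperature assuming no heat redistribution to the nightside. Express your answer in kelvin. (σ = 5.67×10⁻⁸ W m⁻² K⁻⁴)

T_ss ≈ 562 K

With no redistribution each surface element balances locally: S(1−A) = σT⁴.
T = [1.26×10⁴ × 0.45 / 5.67×10⁻⁸]^(1/4) = (1.00×10¹¹)^(1/4) = 562 K.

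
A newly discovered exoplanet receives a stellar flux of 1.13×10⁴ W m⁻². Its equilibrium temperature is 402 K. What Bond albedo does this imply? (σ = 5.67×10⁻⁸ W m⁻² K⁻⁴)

From T_eq⁴ = S(1−A)/(4σ): 1−A = 4σT_eq⁴/S.
1−A = 4 × 5.67×10⁻⁸ × (402)⁴ / 1.13×10⁴ = 0.524.

A ≈ 0.48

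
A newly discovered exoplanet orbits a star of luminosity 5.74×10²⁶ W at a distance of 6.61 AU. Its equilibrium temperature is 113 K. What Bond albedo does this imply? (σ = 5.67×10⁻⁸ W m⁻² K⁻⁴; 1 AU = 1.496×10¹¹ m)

A ≈ 0.21

d = 6.61 AU = 9.89×10¹¹ m.
Flux: S = L/(4πd²) = 5.74×10²⁶/(4π×(9.89×10¹¹)²) = 46.7 W m⁻².
From T_eq⁴ = S(1−A)/(4σ): 1−A = 4σT_eq⁴/S.
1−A = 4 × 5.67×10⁻⁸ × (113)⁴ / 46.7 = 0.792.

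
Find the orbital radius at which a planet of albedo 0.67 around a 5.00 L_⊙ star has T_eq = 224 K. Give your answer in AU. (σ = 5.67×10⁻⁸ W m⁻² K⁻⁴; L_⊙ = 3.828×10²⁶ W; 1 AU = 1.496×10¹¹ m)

d ≈ 1.98 AU

L = 5.00 × 3.828×10²⁶ = 1.91×10²⁷ W.
From T_eq⁴ = L(1−A)/(16πσd²): d = √[L(1−A)/(16πσT_eq⁴)].
d = √[1.91×10²⁷ × 0.33 / (16π × 5.67×10⁻⁸ × (224)⁴)] = 2.97×10¹¹ m = 1.98 AU.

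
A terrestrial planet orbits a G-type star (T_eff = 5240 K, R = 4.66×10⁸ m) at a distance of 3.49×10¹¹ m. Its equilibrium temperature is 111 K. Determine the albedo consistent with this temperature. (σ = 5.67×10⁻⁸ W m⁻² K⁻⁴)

L = 4πR_⋆²σT_⋆⁴ = 4π(4.66×10⁸)² × 5.67×10⁻⁸ × (5240)⁴ = 1.17×10²⁶ W.
S = L/(4πd²) = 76.2 W m⁻².
From T_eq⁴ = S(1−A)/(4σ): 1−A = 4σT_eq⁴/S.
1−A = 4 × 5.67×10⁻⁸ × (111)⁴ / 76.2 = 0.452.

A ≈ 0.55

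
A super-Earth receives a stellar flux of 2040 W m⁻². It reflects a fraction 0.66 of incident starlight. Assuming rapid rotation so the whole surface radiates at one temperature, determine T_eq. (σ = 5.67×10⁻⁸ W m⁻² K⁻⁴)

Energy balance: absorbed = emitted ⇒ πR²·S(1−A) = 4πR²·σT_eq⁴, so T_eq⁴ = S(1−A)/(4σ).
T_eq = [2040 × 0.34 / (4 × 5.67×10⁻⁸)]^(1/4) = (3.06×10⁹)^(1/4) = 235 K.

T_eq ≈ 235 K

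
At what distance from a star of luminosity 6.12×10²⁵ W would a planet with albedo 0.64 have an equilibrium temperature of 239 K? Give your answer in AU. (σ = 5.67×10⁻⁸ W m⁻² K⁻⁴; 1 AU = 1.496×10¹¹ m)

d ≈ 0.325 AU

From T_eq⁴ = L(1−A)/(16πσd²): d = √[L(1−A)/(16πσT_eq⁴)].
d = √[6.12×10²⁵ × 0.36 / (16π × 5.67×10⁻⁸ × (239)⁴)] = 4.87×10¹⁰ m = 0.325 AU.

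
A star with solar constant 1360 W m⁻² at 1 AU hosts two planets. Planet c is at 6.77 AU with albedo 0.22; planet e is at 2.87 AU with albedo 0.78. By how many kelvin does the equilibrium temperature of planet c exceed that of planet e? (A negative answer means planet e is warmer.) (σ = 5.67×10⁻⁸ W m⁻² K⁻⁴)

T_eq = [S₀(1−A)/(4σd²)]^(1/4), so T ∝ (1−A)^(1/4) / √d.
T₁ = [1360×0.78/(4×5.67×10⁻⁸×6.77²)]^(1/4) = 100.51 K.
T₂ = [1360×0.22/(4×5.67×10⁻⁸×2.87²)]^(1/4) = 112.50 K.

ΔT ≈ -12.0 K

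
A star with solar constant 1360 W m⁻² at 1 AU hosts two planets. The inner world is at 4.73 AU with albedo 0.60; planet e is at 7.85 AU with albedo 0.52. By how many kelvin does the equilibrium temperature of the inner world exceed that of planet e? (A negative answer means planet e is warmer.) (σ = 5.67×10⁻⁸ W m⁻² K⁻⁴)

T_eq = [S₀(1−A)/(4σd²)]^(1/4), so T ∝ (1−A)^(1/4) / √d.
T₁ = [1360×0.40/(4×5.67×10⁻⁸×4.73²)]^(1/4) = 101.76 K.
T₂ = [1360×0.48/(4×5.67×10⁻⁸×7.85²)]^(1/4) = 82.67 K.

ΔT ≈ 19.1 K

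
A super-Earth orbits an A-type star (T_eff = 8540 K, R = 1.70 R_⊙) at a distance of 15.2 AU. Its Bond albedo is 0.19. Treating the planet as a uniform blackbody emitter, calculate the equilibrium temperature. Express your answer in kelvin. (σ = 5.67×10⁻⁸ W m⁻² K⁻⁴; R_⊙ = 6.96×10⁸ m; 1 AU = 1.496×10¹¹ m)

R_⋆ = 1.70 × 6.96×10⁸ = 1.18×10⁹ m.
d = 15.2 AU = 2.27×10¹² m.
L = 4πR_⋆²σT_⋆⁴ = 4π(1.18×10⁹)² × 5.67×10⁻⁸ × (8540)⁴ = 5.31×10²⁷ W.
S = L/(4πd²) = 81.7 W m⁻².
Energy balance: absorbed = emitted ⇒ πR²·S(1−A) = 4πR²·σT_eq⁴, so T_eq⁴ = S(1−A)/(4σ).
T_eq = [81.7 × 0.81 / (4 × 5.67×10⁻⁸)]^(1/4) = (2.92×10⁸)^(1/4) = 131 K.

T_eq ≈ 131 K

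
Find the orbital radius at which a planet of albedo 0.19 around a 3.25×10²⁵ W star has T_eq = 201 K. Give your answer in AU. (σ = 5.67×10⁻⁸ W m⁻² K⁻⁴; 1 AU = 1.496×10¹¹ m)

From T_eq⁴ = L(1−A)/(16πσd²): d = √[L(1−A)/(16πσT_eq⁴)].
d = √[3.25×10²⁵ × 0.81 / (16π × 5.67×10⁻⁸ × (201)⁴)] = 7.52×10¹⁰ m = 0.503 AU.

d ≈ 0.503 AU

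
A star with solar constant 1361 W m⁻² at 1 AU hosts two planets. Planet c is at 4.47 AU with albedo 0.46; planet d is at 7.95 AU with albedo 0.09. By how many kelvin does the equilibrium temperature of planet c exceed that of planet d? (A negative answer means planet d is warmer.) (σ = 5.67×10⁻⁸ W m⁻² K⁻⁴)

ΔT ≈ 16.4 K

T_eq = [S₀(1−A)/(4σd²)]^(1/4), so T ∝ (1−A)^(1/4) / √d.
T₁ = [1361×0.54/(4×5.67×10⁻⁸×4.47²)]^(1/4) = 112.85 K.
T₂ = [1361×0.91/(4×5.67×10⁻⁸×7.95²)]^(1/4) = 96.41 K.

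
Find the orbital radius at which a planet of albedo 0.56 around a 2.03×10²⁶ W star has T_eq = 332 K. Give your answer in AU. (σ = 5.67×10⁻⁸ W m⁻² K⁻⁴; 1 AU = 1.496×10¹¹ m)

d ≈ 0.340 AU

From T_eq⁴ = L(1−A)/(16πσd²): d = √[L(1−A)/(16πσT_eq⁴)].
d = √[2.03×10²⁶ × 0.44 / (16π × 5.67×10⁻⁸ × (332)⁴)] = 5.08×10¹⁰ m = 0.340 AU.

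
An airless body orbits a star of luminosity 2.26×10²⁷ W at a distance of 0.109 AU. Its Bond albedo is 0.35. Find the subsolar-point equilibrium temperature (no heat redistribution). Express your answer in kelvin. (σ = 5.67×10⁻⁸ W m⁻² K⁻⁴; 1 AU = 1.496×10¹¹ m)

T_ss ≈ 1670 K

d = 0.109 AU = 1.63×10¹⁰ m.
Flux: S = L/(4πd²) = 2.26×10²⁷/(4π×(1.63×10¹⁰)²) = 6.76×10⁵ W m⁻².
At the subsolar point the surface absorbs S(1−A) and emits σT⁴ per unit area — no factor of 4, since only the local patch is in balance.
T = [6.76×10⁵ × 0.65 / 5.67×10⁻⁸]^(1/4) = (7.75×10¹²)^(1/4) = 1670 K.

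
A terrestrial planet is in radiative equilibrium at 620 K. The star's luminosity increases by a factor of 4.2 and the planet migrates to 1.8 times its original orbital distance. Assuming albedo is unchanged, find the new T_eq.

T_eq ∝ L^(1/4) · d^(−1/2).
T′ = 620 × 4.2^(1/4) / 1.8^(1/2) = 662 K.

T_eq ≈ 662 K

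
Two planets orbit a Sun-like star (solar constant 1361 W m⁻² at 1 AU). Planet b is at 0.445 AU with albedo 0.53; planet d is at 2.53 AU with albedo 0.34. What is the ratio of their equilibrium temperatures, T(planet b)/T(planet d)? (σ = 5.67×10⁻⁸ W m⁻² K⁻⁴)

T₁/T₂ ≈ 2.190

T_eq = [S₀(1−A)/(4σd²)]^(1/4), so T ∝ (1−A)^(1/4) / √d.
T₁ = [1361×0.47/(4×5.67×10⁻⁸×0.445²)]^(1/4) = 345.46 K.
T₂ = [1361×0.66/(4×5.67×10⁻⁸×2.53²)]^(1/4) = 157.72 K.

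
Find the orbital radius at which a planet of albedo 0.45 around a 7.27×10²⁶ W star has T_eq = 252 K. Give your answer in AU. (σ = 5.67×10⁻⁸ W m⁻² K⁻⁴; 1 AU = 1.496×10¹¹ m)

d ≈ 1.25 AU

From T_eq⁴ = L(1−A)/(16πσd²): d = √[L(1−A)/(16πσT_eq⁴)].
d = √[7.27×10²⁶ × 0.55 / (16π × 5.67×10⁻⁸ × (252)⁴)] = 1.87×10¹¹ m = 1.25 AU.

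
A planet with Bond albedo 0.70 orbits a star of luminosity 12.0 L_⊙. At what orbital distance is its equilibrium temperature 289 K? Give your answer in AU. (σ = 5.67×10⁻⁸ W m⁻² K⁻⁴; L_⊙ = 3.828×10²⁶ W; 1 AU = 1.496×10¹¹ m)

d ≈ 1.76 AU

L = 12.0 × 3.828×10²⁶ = 4.59×10²⁷ W.
From T_eq⁴ = L(1−A)/(16πσd²): d = √[L(1−A)/(16πσT_eq⁴)].
d = √[4.59×10²⁷ × 0.30 / (16π × 5.67×10⁻⁸ × (289)⁴)] = 2.63×10¹¹ m = 1.76 AU.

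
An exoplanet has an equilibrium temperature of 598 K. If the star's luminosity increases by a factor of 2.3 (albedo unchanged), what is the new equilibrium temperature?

T_eq ≈ 736 K

T_eq ∝ L^(1/4) · d^(−1/2).
T′ = 598 × 2.3^(1/4) = 736 K.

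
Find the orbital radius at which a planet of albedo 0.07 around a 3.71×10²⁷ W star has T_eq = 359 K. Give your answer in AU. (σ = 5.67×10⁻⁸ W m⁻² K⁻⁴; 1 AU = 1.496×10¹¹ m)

d ≈ 1.80 AU

From T_eq⁴ = L(1−A)/(16πσd²): d = √[L(1−A)/(16πσT_eq⁴)].
d = √[3.71×10²⁷ × 0.93 / (16π × 5.67×10⁻⁸ × (359)⁴)] = 2.70×10¹¹ m = 1.80 AU.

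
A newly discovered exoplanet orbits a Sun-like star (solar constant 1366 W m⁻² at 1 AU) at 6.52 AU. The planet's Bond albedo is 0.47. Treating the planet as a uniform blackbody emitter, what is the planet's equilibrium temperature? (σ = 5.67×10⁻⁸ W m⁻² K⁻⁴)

T_eq ≈ 93.1 K

Flux at 6.52 AU: S = 1366/6.52² = 32.1 W m⁻².
Energy balance: absorbed = emitted ⇒ πR²·S(1−A) = 4πR²·σT_eq⁴, so T_eq⁴ = S(1−A)/(4σ).
T_eq = [32.1 × 0.53 / (4 × 5.67×10⁻⁸)]^(1/4) = (7.51×10⁷)^(1/4) = 93.1 K.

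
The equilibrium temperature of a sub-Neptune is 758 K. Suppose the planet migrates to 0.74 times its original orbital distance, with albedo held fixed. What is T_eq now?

T_eq ≈ 881 K

T_eq ∝ L^(1/4) · d^(−1/2).
T′ = 758 / 0.74^(1/2) = 881 K.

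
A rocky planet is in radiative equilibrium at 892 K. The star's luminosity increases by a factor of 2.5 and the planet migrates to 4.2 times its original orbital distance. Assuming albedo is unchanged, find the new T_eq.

T_eq ≈ 547 K

T_eq ∝ L^(1/4) · d^(−1/2).
T′ = 892 × 2.5^(1/4) / 4.2^(1/2) = 547 K.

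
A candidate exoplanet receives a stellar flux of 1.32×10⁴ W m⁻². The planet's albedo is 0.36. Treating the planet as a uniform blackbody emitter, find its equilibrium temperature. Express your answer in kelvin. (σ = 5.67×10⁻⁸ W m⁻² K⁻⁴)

Energy balance: absorbed = emitted ⇒ πR²·S(1−A) = 4πR²·σT_eq⁴, so T_eq⁴ = S(1−A)/(4σ).
T_eq = [1.32×10⁴ × 0.64 / (4 × 5.67×10⁻⁸)]^(1/4) = (3.72×10¹⁰)^(1/4) = 439 K.

T_eq ≈ 439 K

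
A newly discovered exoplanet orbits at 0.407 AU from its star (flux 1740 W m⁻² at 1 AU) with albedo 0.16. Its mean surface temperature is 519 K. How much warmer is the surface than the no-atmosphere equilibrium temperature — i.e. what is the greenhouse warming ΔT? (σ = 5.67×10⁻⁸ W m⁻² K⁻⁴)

ΔT ≈ 74.9 K

S = 1740/0.407² = 1.050×10⁴ W m⁻².
T_eq = [S(1−A)/(4σ)]^(1/4) = [1.050×10⁴×0.84/(4×5.67×10⁻⁸)]^(1/4) = 444.1 K.
ΔT = T_surf − T_eq = 519 − 444.1.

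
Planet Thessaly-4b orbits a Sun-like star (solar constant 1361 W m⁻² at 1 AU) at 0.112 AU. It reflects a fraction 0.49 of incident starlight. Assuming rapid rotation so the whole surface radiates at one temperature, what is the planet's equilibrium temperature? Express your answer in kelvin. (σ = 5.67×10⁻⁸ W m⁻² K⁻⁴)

T_eq ≈ 703 K

Flux at 0.112 AU: S = 1361/0.112² = 1.08×10⁵ W m⁻².
Energy balance: absorbed = emitted ⇒ πR²·S(1−A) = 4πR²·σT_eq⁴, so T_eq⁴ = S(1−A)/(4σ).
T_eq = [1.08×10⁵ × 0.51 / (4 × 5.67×10⁻⁸)]^(1/4) = (2.44×10¹¹)^(1/4) = 703 K.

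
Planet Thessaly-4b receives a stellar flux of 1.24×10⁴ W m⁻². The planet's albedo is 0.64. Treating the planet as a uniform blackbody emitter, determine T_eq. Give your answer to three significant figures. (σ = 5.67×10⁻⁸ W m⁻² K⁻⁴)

T_eq ≈ 375 K

Energy balance: absorbed = emitted ⇒ πR²·S(1−A) = 4πR²·σT_eq⁴, so T_eq⁴ = S(1−A)/(4σ).
T_eq = [1.24×10⁴ × 0.36 / (4 × 5.67×10⁻⁸)]^(1/4) = (1.97×10¹⁰)^(1/4) = 375 K.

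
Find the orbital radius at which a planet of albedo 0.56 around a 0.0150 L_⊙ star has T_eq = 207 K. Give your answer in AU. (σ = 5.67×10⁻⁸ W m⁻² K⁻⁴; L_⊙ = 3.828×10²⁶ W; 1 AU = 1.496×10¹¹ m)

L = 0.0150 × 3.828×10²⁶ = 5.74×10²⁴ W.
From T_eq⁴ = L(1−A)/(16πσd²): d = √[L(1−A)/(16πσT_eq⁴)].
d = √[5.74×10²⁴ × 0.44 / (16π × 5.67×10⁻⁸ × (207)⁴)] = 2.20×10¹⁰ m = 0.147 AU.

d ≈ 0.147 AU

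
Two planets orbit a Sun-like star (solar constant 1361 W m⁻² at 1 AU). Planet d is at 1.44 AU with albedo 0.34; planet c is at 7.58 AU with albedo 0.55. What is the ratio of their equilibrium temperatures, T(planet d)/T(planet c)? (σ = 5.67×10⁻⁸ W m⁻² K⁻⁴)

T_eq = [S₀(1−A)/(4σd²)]^(1/4), so T ∝ (1−A)^(1/4) / √d.
T₁ = [1361×0.66/(4×5.67×10⁻⁸×1.44²)]^(1/4) = 209.05 K.
T₂ = [1361×0.45/(4×5.67×10⁻⁸×7.58²)]^(1/4) = 82.80 K.

T₁/T₂ ≈ 2.525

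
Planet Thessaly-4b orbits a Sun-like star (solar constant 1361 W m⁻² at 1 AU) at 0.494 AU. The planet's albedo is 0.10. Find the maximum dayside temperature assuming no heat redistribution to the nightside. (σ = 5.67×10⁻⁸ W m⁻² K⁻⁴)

Flux at 0.494 AU: S = 1361/0.494² = 5580 W m⁻².
With no redistribution each surface element balances locally: S(1−A) = σT⁴.
T = [5580 × 0.90 / 5.67×10⁻⁸]^(1/4) = (8.85×10¹⁰)^(1/4) = 545 K.

T_ss ≈ 545 K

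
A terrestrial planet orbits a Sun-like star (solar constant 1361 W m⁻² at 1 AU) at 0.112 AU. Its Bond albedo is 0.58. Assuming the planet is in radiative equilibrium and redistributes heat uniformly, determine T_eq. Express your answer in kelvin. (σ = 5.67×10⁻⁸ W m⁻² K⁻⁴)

Flux at 0.112 AU: S = 1361/0.112² = 1.08×10⁵ W m⁻².
Energy balance: absorbed = emitted ⇒ πR²·S(1−A) = 4πR²·σT_eq⁴, so T_eq⁴ = S(1−A)/(4σ).
T_eq = [1.08×10⁵ × 0.42 / (4 × 5.67×10⁻⁸)]^(1/4) = (2.01×10¹¹)^(1/4) = 670 K.

T_eq ≈ 670 K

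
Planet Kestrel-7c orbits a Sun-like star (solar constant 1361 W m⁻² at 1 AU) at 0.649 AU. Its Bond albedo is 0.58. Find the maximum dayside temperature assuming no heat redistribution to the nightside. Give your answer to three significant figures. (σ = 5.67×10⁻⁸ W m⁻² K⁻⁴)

T_ss ≈ 393 K

Flux at 0.649 AU: S = 1361/0.649² = 3230 W m⁻².
With no redistribution each surface element balances locally: S(1−A) = σT⁴.
T = [3230 × 0.42 / 5.67×10⁻⁸]^(1/4) = (2.39×10¹⁰)^(1/4) = 393 K.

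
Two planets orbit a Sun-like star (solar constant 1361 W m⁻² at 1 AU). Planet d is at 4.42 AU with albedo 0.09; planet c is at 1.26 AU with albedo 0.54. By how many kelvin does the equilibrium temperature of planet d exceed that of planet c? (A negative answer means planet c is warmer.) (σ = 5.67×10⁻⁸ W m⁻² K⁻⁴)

ΔT ≈ -74.9 K

T_eq = [S₀(1−A)/(4σd²)]^(1/4), so T ∝ (1−A)^(1/4) / √d.
T₁ = [1361×0.91/(4×5.67×10⁻⁸×4.42²)]^(1/4) = 129.30 K.
T₂ = [1361×0.46/(4×5.67×10⁻⁸×1.26²)]^(1/4) = 204.20 K.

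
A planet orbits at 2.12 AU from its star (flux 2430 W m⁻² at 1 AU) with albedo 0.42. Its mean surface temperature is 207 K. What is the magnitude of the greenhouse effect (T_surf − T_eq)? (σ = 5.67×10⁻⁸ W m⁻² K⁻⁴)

S = 2430/2.12² = 540.7 W m⁻².
T_eq = [S(1−A)/(4σ)]^(1/4) = [540.7×0.58/(4×5.67×10⁻⁸)]^(1/4) = 192.8 K.
ΔT = T_surf − T_eq = 207 − 192.8.

ΔT ≈ 14.2 K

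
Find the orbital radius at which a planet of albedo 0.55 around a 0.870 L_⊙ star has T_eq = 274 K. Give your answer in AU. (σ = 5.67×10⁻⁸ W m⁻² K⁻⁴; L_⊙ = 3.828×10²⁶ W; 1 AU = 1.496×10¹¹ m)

d ≈ 0.646 AU

L = 0.870 × 3.828×10²⁶ = 3.33×10²⁶ W.
From T_eq⁴ = L(1−A)/(16πσd²): d = √[L(1−A)/(16πσT_eq⁴)].
d = √[3.33×10²⁶ × 0.45 / (16π × 5.67×10⁻⁸ × (274)⁴)] = 9.66×10¹⁰ m = 0.646 AU.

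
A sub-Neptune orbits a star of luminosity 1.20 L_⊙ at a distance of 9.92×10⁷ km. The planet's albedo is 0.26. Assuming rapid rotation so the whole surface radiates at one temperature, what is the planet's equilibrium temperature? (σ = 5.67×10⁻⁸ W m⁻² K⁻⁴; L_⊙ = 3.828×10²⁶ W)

T_eq ≈ 332 K

d = 9.92×10⁷ km = 9.92×10¹⁰ m.
L = 1.20 × 3.828×10²⁶ = 4.59×10²⁶ W.
Flux: S = L/(4πd²) = 4.59×10²⁶/(4π×(9.92×10¹⁰)²) = 3710 W m⁻².
Energy balance: absorbed = emitted ⇒ πR²·S(1−A) = 4πR²·σT_eq⁴, so T_eq⁴ = S(1−A)/(4σ).
T_eq = [3710 × 0.74 / (4 × 5.67×10⁻⁸)]^(1/4) = (1.21×10¹⁰)^(1/4) = 332 K.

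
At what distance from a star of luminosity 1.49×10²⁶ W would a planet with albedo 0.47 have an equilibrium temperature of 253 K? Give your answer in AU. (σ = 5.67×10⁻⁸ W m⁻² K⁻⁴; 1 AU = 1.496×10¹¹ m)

From T_eq⁴ = L(1−A)/(16πσd²): d = √[L(1−A)/(16πσT_eq⁴)].
d = √[1.49×10²⁶ × 0.53 / (16π × 5.67×10⁻⁸ × (253)⁴)] = 8.22×10¹⁰ m = 0.550 AU.

d ≈ 0.550 AU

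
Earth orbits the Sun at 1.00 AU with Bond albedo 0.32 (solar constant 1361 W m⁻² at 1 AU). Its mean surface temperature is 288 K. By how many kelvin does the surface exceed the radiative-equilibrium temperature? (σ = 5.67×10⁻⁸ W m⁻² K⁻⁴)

S = 1361/1.00² = 1361 W m⁻².
T_eq = [S(1−A)/(4σ)]^(1/4) = [1361×0.68/(4×5.67×10⁻⁸)]^(1/4) = 252.7 K.
ΔT = T_surf − T_eq = 288 − 252.7.

ΔT ≈ 35.3 K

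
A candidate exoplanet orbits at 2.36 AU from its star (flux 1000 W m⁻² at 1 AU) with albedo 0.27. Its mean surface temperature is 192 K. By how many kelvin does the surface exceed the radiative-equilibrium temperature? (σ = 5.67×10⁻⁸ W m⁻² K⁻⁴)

ΔT ≈ 37.0 K

S = 1000/2.36² = 179.5 W m⁻².
T_eq = [S(1−A)/(4σ)]^(1/4) = [179.5×0.73/(4×5.67×10⁻⁸)]^(1/4) = 155.0 K.
ΔT = T_surf − T_eq = 192 − 155.0.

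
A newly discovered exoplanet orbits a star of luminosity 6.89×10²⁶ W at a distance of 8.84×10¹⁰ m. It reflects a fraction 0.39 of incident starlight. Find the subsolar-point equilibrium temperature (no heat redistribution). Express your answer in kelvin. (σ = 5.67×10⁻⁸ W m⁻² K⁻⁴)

Flux: S = L/(4πd²) = 6.89×10²⁶/(4π×(8.84×10¹⁰)²) = 7020 W m⁻².
At the subsolar point the surface absorbs S(1−A) and emits σT⁴ per unit area — no factor of 4, since only the local patch is in balance.
T = [7020 × 0.61 / 5.67×10⁻⁸]^(1/4) = (7.55×10¹⁰)^(1/4) = 524 K.

T_ss ≈ 524 K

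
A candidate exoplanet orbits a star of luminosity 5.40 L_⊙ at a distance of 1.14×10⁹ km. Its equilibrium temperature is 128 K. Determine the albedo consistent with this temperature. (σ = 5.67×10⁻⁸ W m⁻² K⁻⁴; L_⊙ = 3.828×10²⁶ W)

d = 1.14×10⁹ km = 1.14×10¹² m.
L = 5.40 × 3.828×10²⁶ = 2.07×10²⁷ W.
Flux: S = L/(4πd²) = 2.07×10²⁷/(4π×(1.14×10¹²)²) = 127 W m⁻².
From T_eq⁴ = S(1−A)/(4σ): 1−A = 4σT_eq⁴/S.
1−A = 4 × 5.67×10⁻⁸ × (128)⁴ / 127 = 0.481.

A ≈ 0.52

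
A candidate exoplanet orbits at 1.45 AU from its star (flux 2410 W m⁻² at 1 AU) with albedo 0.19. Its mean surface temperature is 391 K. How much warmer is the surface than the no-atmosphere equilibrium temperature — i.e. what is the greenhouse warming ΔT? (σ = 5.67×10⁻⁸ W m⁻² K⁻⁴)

ΔT ≈ 138.1 K

S = 2410/1.45² = 1146 W m⁻².
T_eq = [S(1−A)/(4σ)]^(1/4) = [1146×0.81/(4×5.67×10⁻⁸)]^(1/4) = 252.9 K.
ΔT = T_surf − T_eq = 391 − 252.9.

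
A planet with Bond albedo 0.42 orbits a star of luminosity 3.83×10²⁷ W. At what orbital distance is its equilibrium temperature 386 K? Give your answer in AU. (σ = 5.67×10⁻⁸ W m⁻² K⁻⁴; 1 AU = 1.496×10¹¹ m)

d ≈ 1.25 AU

From T_eq⁴ = L(1−A)/(16πσd²): d = √[L(1−A)/(16πσT_eq⁴)].
d = √[3.83×10²⁷ × 0.58 / (16π × 5.67×10⁻⁸ × (386)⁴)] = 1.87×10¹¹ m = 1.25 AU.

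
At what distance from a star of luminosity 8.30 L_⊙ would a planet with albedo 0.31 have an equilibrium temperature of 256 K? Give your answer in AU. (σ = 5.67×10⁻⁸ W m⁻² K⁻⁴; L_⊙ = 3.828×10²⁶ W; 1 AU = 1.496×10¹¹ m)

d ≈ 2.83 AU

L = 8.30 × 3.828×10²⁶ = 3.18×10²⁷ W.
From T_eq⁴ = L(1−A)/(16πσd²): d = √[L(1−A)/(16πσT_eq⁴)].
d = √[3.18×10²⁷ × 0.69 / (16π × 5.67×10⁻⁸ × (256)⁴)] = 4.23×10¹¹ m = 2.83 AU.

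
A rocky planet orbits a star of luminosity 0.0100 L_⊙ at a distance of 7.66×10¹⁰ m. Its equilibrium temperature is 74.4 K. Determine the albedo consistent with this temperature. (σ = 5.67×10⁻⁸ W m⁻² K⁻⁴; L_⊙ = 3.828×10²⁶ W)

L = 0.0100 × 3.828×10²⁶ = 3.83×10²⁴ W.
Flux: S = L/(4πd²) = 3.83×10²⁴/(4π×(7.66×10¹⁰)²) = 51.9 W m⁻².
From T_eq⁴ = S(1−A)/(4σ): 1−A = 4σT_eq⁴/S.
1−A = 4 × 5.67×10⁻⁸ × (74.4)⁴ / 51.9 = 0.134.

A ≈ 0.87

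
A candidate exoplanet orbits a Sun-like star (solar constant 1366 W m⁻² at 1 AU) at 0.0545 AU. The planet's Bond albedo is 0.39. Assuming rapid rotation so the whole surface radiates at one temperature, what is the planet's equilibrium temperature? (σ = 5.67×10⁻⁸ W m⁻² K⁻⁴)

T_eq ≈ 1050 K

Flux at 0.0545 AU: S = 1366/0.0545² = 4.60×10⁵ W m⁻².
Energy balance: absorbed = emitted ⇒ πR²·S(1−A) = 4πR²·σT_eq⁴, so T_eq⁴ = S(1−A)/(4σ).
T_eq = [4.60×10⁵ × 0.61 / (4 × 5.67×10⁻⁸)]^(1/4) = (1.24×10¹²)^(1/4) = 1050 K.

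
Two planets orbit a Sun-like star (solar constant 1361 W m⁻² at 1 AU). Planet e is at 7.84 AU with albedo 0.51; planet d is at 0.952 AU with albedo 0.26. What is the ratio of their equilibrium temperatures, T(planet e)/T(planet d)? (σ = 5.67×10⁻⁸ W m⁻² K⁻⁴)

T_eq = [S₀(1−A)/(4σd²)]^(1/4), so T ∝ (1−A)^(1/4) / √d.
T₁ = [1361×0.49/(4×5.67×10⁻⁸×7.84²)]^(1/4) = 83.17 K.
T₂ = [1361×0.74/(4×5.67×10⁻⁸×0.952²)]^(1/4) = 264.57 K.

T₁/T₂ ≈ 0.314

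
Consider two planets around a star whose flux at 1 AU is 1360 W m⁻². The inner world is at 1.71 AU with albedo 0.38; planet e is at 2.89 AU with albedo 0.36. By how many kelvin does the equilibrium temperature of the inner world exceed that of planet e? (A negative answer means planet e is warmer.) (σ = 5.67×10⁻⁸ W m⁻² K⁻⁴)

ΔT ≈ 42.4 K

T_eq = [S₀(1−A)/(4σd²)]^(1/4), so T ∝ (1−A)^(1/4) / √d.
T₁ = [1360×0.62/(4×5.67×10⁻⁸×1.71²)]^(1/4) = 188.83 K.
T₂ = [1360×0.64/(4×5.67×10⁻⁸×2.89²)]^(1/4) = 146.41 K.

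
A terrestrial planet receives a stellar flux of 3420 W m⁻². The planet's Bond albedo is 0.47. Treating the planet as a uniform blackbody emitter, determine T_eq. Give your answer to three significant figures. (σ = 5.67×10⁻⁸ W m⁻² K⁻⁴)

Energy balance: absorbed = emitted ⇒ πR²·S(1−A) = 4πR²·σT_eq⁴, so T_eq⁴ = S(1−A)/(4σ).
T_eq = [3420 × 0.53 / (4 × 5.67×10⁻⁸)]^(1/4) = (7.99×10⁹)^(1/4) = 299 K.

T_eq ≈ 299 K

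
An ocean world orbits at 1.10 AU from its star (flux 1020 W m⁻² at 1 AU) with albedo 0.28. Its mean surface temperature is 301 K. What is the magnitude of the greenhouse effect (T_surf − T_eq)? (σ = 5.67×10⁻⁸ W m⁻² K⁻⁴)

ΔT ≈ 73.6 K

S = 1020/1.10² = 843.0 W m⁻².
T_eq = [S(1−A)/(4σ)]^(1/4) = [843.0×0.72/(4×5.67×10⁻⁸)]^(1/4) = 227.4 K.
ΔT = T_surf − T_eq = 301 − 227.4.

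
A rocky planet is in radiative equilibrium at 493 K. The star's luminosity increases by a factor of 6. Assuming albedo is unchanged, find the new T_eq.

T_eq ∝ L^(1/4) · d^(−1/2).
T′ = 493 × 6^(1/4) = 772 K.

T_eq ≈ 772 K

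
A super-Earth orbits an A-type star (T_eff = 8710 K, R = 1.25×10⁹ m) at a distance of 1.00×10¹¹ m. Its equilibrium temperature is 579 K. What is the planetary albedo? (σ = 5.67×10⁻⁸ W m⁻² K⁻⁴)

L = 4πR_⋆²σT_⋆⁴ = 4π(1.25×10⁹)² × 5.67×10⁻⁸ × (8710)⁴ = 6.41×10²⁷ W.
S = L/(4πd²) = 5.10×10⁴ W m⁻².
From T_eq⁴ = S(1−A)/(4σ): 1−A = 4σT_eq⁴/S.
1−A = 4 × 5.67×10⁻⁸ × (579)⁴ / 5.10×10⁴ = 0.500.

A ≈ 0.50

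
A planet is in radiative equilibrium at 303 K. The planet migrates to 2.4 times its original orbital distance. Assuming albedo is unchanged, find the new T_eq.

T_eq ∝ L^(1/4) · d^(−1/2).
T′ = 303 / 2.4^(1/2) = 196 K.

T_eq ≈ 196 K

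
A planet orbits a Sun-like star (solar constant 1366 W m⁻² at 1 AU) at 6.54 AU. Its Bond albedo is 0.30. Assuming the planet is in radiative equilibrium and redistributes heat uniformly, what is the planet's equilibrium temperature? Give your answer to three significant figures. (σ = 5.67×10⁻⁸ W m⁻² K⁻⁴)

Flux at 6.54 AU: S = 1366/6.54² = 31.9 W m⁻².
Energy balance: absorbed = emitted ⇒ πR²·S(1−A) = 4πR²·σT_eq⁴, so T_eq⁴ = S(1−A)/(4σ).
T_eq = [31.9 × 0.70 / (4 × 5.67×10⁻⁸)]^(1/4) = (9.86×10⁷)^(1/4) = 99.6 K.

T_eq ≈ 99.6 K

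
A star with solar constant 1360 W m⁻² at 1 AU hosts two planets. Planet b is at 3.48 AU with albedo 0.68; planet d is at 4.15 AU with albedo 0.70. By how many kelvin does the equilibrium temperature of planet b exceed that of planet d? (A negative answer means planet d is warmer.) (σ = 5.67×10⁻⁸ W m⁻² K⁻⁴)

T_eq = [S₀(1−A)/(4σd²)]^(1/4), so T ∝ (1−A)^(1/4) / √d.
T₁ = [1360×0.32/(4×5.67×10⁻⁸×3.48²)]^(1/4) = 112.19 K.
T₂ = [1360×0.30/(4×5.67×10⁻⁸×4.15²)]^(1/4) = 101.10 K.

ΔT ≈ 11.1 K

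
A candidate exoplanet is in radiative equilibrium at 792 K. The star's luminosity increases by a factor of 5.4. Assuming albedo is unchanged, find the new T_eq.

T_eq ≈ 1210 K

T_eq ∝ L^(1/4) · d^(−1/2).
T′ = 792 × 5.4^(1/4) = 1210 K.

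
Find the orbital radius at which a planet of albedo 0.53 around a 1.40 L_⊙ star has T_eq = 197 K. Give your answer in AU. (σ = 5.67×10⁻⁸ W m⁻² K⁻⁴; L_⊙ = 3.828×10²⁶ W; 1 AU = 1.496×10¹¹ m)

L = 1.40 × 3.828×10²⁶ = 5.36×10²⁶ W.
From T_eq⁴ = L(1−A)/(16πσd²): d = √[L(1−A)/(16πσT_eq⁴)].
d = √[5.36×10²⁶ × 0.47 / (16π × 5.67×10⁻⁸ × (197)⁴)] = 2.42×10¹¹ m = 1.62 AU.

d ≈ 1.62 AU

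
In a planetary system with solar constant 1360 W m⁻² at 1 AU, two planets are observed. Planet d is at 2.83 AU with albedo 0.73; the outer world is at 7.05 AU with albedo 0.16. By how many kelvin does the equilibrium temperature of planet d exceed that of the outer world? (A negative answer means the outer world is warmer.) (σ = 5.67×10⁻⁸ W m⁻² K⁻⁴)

T_eq = [S₀(1−A)/(4σd²)]^(1/4), so T ∝ (1−A)^(1/4) / √d.
T₁ = [1360×0.27/(4×5.67×10⁻⁸×2.83²)]^(1/4) = 119.24 K.
T₂ = [1360×0.84/(4×5.67×10⁻⁸×7.05²)]^(1/4) = 100.33 K.

ΔT ≈ 18.9 K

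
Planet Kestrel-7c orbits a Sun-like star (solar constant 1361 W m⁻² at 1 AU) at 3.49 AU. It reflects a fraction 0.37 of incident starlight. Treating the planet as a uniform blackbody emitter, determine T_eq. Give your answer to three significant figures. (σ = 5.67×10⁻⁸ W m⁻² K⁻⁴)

Flux at 3.49 AU: S = 1361/3.49² = 112 W m⁻².
Energy balance: absorbed = emitted ⇒ πR²·S(1−A) = 4πR²·σT_eq⁴, so T_eq⁴ = S(1−A)/(4σ).
T_eq = [112 × 0.63 / (4 × 5.67×10⁻⁸)]^(1/4) = (3.10×10⁸)^(1/4) = 133 K.

T_eq ≈ 133 K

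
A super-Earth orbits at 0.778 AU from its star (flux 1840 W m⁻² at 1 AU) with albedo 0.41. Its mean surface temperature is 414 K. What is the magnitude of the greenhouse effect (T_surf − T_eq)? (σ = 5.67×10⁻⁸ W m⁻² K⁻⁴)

S = 1840/0.778² = 3040 W m⁻².
T_eq = [S(1−A)/(4σ)]^(1/4) = [3040×0.59/(4×5.67×10⁻⁸)]^(1/4) = 298.2 K.
ΔT = T_surf − T_eq = 414 − 298.2.

ΔT ≈ 115.8 K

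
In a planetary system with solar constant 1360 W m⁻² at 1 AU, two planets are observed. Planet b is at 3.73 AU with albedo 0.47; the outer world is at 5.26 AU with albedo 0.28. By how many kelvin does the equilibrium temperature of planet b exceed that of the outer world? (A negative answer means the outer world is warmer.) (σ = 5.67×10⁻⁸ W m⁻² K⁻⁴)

T_eq = [S₀(1−A)/(4σd²)]^(1/4), so T ∝ (1−A)^(1/4) / √d.
T₁ = [1360×0.53/(4×5.67×10⁻⁸×3.73²)]^(1/4) = 122.94 K.
T₂ = [1360×0.72/(4×5.67×10⁻⁸×5.26²)]^(1/4) = 111.77 K.

ΔT ≈ 11.2 K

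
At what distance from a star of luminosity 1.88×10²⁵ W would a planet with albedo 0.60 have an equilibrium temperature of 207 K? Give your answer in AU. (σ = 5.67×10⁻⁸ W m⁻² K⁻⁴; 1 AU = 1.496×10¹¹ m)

From T_eq⁴ = L(1−A)/(16πσd²): d = √[L(1−A)/(16πσT_eq⁴)].
d = √[1.88×10²⁵ × 0.40 / (16π × 5.67×10⁻⁸ × (207)⁴)] = 3.79×10¹⁰ m = 0.253 AU.

d ≈ 0.253 AU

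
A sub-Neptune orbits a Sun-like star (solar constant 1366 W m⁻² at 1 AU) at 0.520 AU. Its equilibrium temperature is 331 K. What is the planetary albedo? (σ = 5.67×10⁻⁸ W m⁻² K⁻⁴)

Flux at 0.520 AU: S = 1366/0.520² = 5050 W m⁻².
From T_eq⁴ = S(1−A)/(4σ): 1−A = 4σT_eq⁴/S.
1−A = 4 × 5.67×10⁻⁸ × (331)⁴ / 5050 = 0.539.

A ≈ 0.46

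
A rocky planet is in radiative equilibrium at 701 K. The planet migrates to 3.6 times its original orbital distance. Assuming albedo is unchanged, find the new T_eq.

T_eq ∝ L^(1/4) · d^(−1/2).
T′ = 701 / 3.6^(1/2) = 369 K.

T_eq ≈ 369 K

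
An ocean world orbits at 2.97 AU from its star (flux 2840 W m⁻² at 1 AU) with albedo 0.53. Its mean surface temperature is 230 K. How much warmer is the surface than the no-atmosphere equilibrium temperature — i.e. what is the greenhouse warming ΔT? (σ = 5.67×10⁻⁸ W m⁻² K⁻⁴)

ΔT ≈ 69.3 K

S = 2840/2.97² = 322.0 W m⁻².
T_eq = [S(1−A)/(4σ)]^(1/4) = [322.0×0.47/(4×5.67×10⁻⁸)]^(1/4) = 160.7 K.
ΔT = T_surf − T_eq = 230 − 160.7.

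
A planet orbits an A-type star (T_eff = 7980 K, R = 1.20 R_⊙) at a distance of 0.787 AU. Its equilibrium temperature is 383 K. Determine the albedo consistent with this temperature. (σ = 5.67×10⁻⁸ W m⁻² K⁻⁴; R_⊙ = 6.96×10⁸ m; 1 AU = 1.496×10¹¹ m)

R_⋆ = 1.20 × 6.96×10⁸ = 8.35×10⁸ m.
d = 0.787 AU = 1.18×10¹¹ m.
L = 4πR_⋆²σT_⋆⁴ = 4π(8.35×10⁸)² × 5.67×10⁻⁸ × (7980)⁴ = 2.02×10²⁷ W.
S = L/(4πd²) = 1.16×10⁴ W m⁻².
From T_eq⁴ = S(1−A)/(4σ): 1−A = 4σT_eq⁴/S.
1−A = 4 × 5.67×10⁻⁸ × (383)⁴ / 1.16×10⁴ = 0.422.

A ≈ 0.58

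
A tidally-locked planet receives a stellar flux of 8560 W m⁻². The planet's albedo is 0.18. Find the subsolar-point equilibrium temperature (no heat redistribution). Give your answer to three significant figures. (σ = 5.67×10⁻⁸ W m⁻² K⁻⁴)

At the subsolar point the surface absorbs S(1−A) and emits σT⁴ per unit area — no factor of 4, since only the local patch is in balance.
T = [8560 × 0.82 / 5.67×10⁻⁸]^(1/4) = (1.24×10¹¹)^(1/4) = 593 K.

T_ss ≈ 593 K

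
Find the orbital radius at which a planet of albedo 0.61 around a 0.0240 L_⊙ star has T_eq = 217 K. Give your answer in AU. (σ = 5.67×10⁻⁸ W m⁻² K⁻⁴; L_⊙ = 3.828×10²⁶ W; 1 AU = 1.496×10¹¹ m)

L = 0.0240 × 3.828×10²⁶ = 9.19×10²⁴ W.
From T_eq⁴ = L(1−A)/(16πσd²): d = √[L(1−A)/(16πσT_eq⁴)].
d = √[9.19×10²⁴ × 0.39 / (16π × 5.67×10⁻⁸ × (217)⁴)] = 2.38×10¹⁰ m = 0.159 AU.

d ≈ 0.159 AU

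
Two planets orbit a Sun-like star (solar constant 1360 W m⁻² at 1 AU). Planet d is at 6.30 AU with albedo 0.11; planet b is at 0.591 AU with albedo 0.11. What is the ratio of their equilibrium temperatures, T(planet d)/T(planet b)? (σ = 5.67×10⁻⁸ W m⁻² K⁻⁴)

T₁/T₂ ≈ 0.306

T_eq = [S₀(1−A)/(4σd²)]^(1/4), so T ∝ (1−A)^(1/4) / √d.
T₁ = [1360×0.89/(4×5.67×10⁻⁸×6.30²)]^(1/4) = 107.68 K.
T₂ = [1360×0.89/(4×5.67×10⁻⁸×0.591²)]^(1/4) = 351.58 K.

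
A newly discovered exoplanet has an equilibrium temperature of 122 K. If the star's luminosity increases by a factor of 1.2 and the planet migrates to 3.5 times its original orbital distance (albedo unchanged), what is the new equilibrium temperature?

T_eq ≈ 68.3 K

T_eq ∝ L^(1/4) · d^(−1/2).
T′ = 122 × 1.2^(1/4) / 3.5^(1/2) = 68.3 K.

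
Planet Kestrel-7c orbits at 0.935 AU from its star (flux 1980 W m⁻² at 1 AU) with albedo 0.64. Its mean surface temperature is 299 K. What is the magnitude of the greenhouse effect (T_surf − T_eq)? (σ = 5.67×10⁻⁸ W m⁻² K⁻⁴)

S = 1980/0.935² = 2265 W m⁻².
T_eq = [S(1−A)/(4σ)]^(1/4) = [2265×0.36/(4×5.67×10⁻⁸)]^(1/4) = 244.9 K.
ΔT = T_surf − T_eq = 299 − 244.9.

ΔT ≈ 54.1 K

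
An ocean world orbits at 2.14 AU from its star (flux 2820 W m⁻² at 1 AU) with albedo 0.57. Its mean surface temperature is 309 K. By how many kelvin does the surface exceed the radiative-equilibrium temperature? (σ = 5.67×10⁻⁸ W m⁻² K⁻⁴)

S = 2820/2.14² = 615.8 W m⁻².
T_eq = [S(1−A)/(4σ)]^(1/4) = [615.8×0.43/(4×5.67×10⁻⁸)]^(1/4) = 184.8 K.
ΔT = T_surf − T_eq = 309 − 184.8.

ΔT ≈ 124.2 K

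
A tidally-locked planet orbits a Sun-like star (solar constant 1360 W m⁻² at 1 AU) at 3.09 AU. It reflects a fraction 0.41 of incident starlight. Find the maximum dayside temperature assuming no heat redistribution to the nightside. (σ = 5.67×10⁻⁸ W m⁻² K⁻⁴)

Flux at 3.09 AU: S = 1360/3.09² = 142 W m⁻².
With no redistribution each surface element balances locally: S(1−A) = σT⁴.
T = [142 × 0.59 / 5.67×10⁻⁸]^(1/4) = (1.48×10⁹)^(1/4) = 196 K.

T_ss ≈ 196 K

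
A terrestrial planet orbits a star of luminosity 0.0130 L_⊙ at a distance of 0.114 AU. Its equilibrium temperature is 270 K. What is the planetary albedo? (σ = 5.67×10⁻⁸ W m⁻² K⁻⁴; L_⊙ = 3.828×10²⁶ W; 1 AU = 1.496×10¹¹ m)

d = 0.114 AU = 1.71×10¹⁰ m.
L = 0.0130 × 3.828×10²⁶ = 4.98×10²⁴ W.
Flux: S = L/(4πd²) = 4.98×10²⁴/(4π×(1.71×10¹⁰)²) = 1360 W m⁻².
From T_eq⁴ = S(1−A)/(4σ): 1−A = 4σT_eq⁴/S.
1−A = 4 × 5.67×10⁻⁸ × (270)⁴ / 1360 = 0.885.

A ≈ 0.11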